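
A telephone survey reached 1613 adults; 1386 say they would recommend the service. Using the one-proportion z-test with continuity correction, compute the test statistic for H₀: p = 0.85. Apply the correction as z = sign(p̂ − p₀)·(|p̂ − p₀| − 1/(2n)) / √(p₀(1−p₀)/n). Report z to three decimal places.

p̂ = 1386/1613 = 0.85927. p̂ − p₀ = 0.009268.
1/(2n) = 0.000310.
Corrected numerator: |0.009268| − 0.000310 = 0.008958.
Null standard error: √(0.85·0.15/1613) = √0.000079045 = 0.008891.
z = (+)0.008958/0.008891 = 1.008.

z = 1.008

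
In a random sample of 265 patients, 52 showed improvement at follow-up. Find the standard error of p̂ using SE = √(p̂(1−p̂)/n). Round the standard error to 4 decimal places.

p̂ = 52/265 = 0.19623.
p̂(1−p̂) = 0.157724.
SE = √(0.157724/265) = √0.000595185 = 0.0244.

SE = 0.0244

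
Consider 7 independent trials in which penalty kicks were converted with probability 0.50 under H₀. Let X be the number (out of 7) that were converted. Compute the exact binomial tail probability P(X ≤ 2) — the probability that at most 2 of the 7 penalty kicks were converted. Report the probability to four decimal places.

X ~ Binomial(n=7, p=0.50).
P(X ≤ 2) = C(7,0)·0.50^0·0.50^7 + C(7,1)·0.50^1·0.50^6 + C(7,2)·0.50^2·0.50^5.
= 0.007812 + 0.054688 + 0.164062 = 0.2266.

P = 0.2266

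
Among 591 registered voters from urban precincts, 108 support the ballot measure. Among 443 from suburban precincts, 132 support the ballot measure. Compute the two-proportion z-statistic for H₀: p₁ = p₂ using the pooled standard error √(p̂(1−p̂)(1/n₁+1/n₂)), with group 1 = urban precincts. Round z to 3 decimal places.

z = -4.343

Sample proportions: p̂₁ = 108/591 = 0.18274 and p̂₂ = 132/443 = 0.29797.
Pooling: p̂ = 240/1034 = 0.23211.
Pooled SE = √[0.1782340·0.00394938] ≈ 0.026531.
z = (p̂₁ − p̂₂)/SE = (0.18274 − 0.29797)/0.026531 = -0.11523/0.026531 = -4.343.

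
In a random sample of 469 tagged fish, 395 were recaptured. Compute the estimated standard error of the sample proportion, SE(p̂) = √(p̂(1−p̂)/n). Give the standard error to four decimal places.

SE = 0.0168

With x = 395 successes in n = 469, p̂ = 0.84222.
p̂(1−p̂) = 0.132885.
Dividing by n and taking the root: √0.000283337 = 0.0168.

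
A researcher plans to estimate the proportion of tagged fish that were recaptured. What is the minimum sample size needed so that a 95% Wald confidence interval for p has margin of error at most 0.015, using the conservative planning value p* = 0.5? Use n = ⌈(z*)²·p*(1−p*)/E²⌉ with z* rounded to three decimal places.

n = 4269

For 95% confidence, z* = 1.960.
p*(1−p*) = 0.2500.
Required n before rounding: 3.841600 × 0.2500 / 0.015² = 4268.444.
⌈4268.444⌉ = 4269.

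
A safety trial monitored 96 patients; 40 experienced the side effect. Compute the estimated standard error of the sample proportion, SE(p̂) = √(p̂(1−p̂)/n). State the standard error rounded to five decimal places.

Sample proportion p̂ = 40/96 = 0.41667.
p̂(1−p̂) = 0.243056.
Dividing by n and taking the root: √0.002531833 = 0.05032.

SE = 0.05032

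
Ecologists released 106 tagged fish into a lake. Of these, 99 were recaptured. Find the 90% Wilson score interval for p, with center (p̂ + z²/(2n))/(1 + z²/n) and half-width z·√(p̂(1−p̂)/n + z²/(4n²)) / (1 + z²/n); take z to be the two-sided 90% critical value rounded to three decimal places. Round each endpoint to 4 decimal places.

Here p̂ = 99/106 = 0.93396 and z = 1.645 (z² = 2.706025).
Denominator 1 + z²/n = 1 + 2.706025/106 = 1.025529.
Adjusted center: (0.93396 + z²/(2n))/1.025529 = 0.92316.
Radicand: p̂(1−p̂)/n + z²/(4n²) = 0.000581856 + 0.000060209 = 0.000642065.
Half-width = 1.645·√0.000642065/1.025529 = 0.04065.
CI: 0.92316 ± 0.04065 = (0.8825, 0.9638).

(0.8825, 0.9638)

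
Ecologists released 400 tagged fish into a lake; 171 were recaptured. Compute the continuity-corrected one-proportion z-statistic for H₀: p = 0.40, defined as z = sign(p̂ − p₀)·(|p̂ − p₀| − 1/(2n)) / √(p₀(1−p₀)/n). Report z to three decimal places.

z = 1.072

With x = 171 successes in n = 400, p̂ = 0.42750. p̂ − p₀ = 0.027500.
Continuity correction 1/(2n) = 1/800 = 0.001250.
Corrected numerator: |0.027500| − 0.001250 = 0.026250.
Under H₀, SE = √(p₀(1−p₀)/n) = √(0.40·0.60/400) = √0.000600000 = 0.024495.
z = +0.026250/0.024495 = 1.072.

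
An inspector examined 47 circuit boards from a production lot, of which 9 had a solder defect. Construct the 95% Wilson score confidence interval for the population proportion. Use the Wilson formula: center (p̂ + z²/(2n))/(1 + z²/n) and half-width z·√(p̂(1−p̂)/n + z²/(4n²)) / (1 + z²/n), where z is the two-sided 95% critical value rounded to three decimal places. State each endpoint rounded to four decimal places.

p̂ = 9/47 = 0.19149; z = 1.960, so z² = 3.841600.
1 + z²/n = 1.081736.
Center = (0.19149 + 0.040868)/1.081736 = 0.21480.
Radicand: p̂(1−p̂)/n + z²/(4n²) = 0.003294068 + 0.000434767 = 0.003728835.
Half-width = 1.960·√0.003728835/1.081736 = 0.11064.
CI: 0.21480 ± 0.11064 = (0.1042, 0.3254).

(0.1042, 0.3254)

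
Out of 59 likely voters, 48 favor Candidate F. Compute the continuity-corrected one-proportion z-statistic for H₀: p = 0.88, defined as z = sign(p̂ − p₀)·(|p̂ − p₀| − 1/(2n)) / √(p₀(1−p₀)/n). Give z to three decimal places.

z = -1.370

The sample proportion is 48/59 = 0.81356. p̂ − p₀ = -0.066441.
Continuity correction 1/(2n) = 1/118 = 0.008475.
Corrected numerator: |-0.066441| − 0.008475 = 0.057966.
Null standard error: √(0.88·0.12/59) = √0.001789831 = 0.042306.
z = −0.057966/0.042306 = -1.370.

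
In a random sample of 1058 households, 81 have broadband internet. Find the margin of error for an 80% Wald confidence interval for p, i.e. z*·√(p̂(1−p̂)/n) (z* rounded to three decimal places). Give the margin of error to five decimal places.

With x = 81 successes in n = 1058, p̂ = 0.07656.
SE(p̂) = √(0.07656·0.92344/1058) = 0.008175.
The 80% critical value is z* = 1.282.
ME = 1.282·0.008175 = 0.01048.

ME = 0.01048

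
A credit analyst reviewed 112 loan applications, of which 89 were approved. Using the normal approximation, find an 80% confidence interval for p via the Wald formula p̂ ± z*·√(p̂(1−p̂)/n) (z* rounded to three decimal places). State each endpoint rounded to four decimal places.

The sample proportion is 89/112 = 0.79464.
SE(p̂) = √(0.79464·0.20536/112) = 0.038171.
The 80% critical value is z* = 1.282.
Margin of error: 1.282 × 0.038171 = 0.04894.
So the interval runs from 0.7457 to 0.8436.

(0.7457, 0.8436)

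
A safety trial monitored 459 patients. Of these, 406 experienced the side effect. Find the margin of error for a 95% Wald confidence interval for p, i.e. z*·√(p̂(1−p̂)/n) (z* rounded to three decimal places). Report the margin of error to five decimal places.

The sample proportion is 406/459 = 0.88453.
SE = √(p̂(1−p̂)/n) = √(0.102135/459) = 0.014917.
For 95% confidence, z* = 1.960.
Margin of error = z*·SE = 1.960 × 0.014917 = 0.02924.

ME = 0.02924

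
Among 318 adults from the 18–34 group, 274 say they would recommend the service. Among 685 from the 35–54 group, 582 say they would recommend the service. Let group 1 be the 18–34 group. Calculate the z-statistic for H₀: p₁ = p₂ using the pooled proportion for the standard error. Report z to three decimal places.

z = 0.500

p̂₁ = 274/318 = 0.86164, p̂₂ = 582/685 = 0.84964.
Pooling: p̂ = 856/1003 = 0.85344.
Pooled SE = √[0.1250804·0.00460451] ≈ 0.023999.
z = (p̂₁ − p̂₂)/SE = (0.86164 − 0.84964)/0.023999 = 0.01200/0.023999 = 0.500.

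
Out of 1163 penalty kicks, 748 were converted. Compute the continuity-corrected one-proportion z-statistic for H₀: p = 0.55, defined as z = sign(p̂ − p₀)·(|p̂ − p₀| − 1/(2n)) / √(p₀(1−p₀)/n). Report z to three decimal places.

Sample proportion p̂ = 748/1163 = 0.64316. p̂ − p₀ = 0.093164.
1/(2n) = 0.000430.
Corrected numerator: |0.093164| − 0.000430 = 0.092734.
Under H₀, SE = √(p₀(1−p₀)/n) = √(0.55·0.45/1163) = √0.000212812 = 0.014588.
z = (+)0.092734/0.014588 = 6.357.

z = 6.357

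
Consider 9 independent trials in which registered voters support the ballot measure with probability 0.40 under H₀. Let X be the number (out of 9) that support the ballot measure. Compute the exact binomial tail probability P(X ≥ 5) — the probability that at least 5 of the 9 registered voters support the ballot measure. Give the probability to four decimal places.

P = 0.2666

X is binomial with n = 9 and p = 0.40.
P(X ≥ 5) = Σ_{j=5}^{9} C(9,j)·0.40^j·0.60^{9−j}.
= 0.167215 + 0.074318 + 0.021234 + 0.003539 + 0.000262 = 0.2666.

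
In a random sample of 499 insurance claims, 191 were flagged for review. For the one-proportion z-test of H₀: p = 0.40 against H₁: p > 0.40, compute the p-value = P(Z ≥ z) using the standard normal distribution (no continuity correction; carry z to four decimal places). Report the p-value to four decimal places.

p-value = 0.7840

The sample proportion is 191/499 = 0.38277.
Under H₀, SE = √(p₀(1−p₀)/n) = √(0.40·0.60/499) = √0.000480962 = 0.021931.
Test statistic (full precision, shown to 4 dp): z = (191/499 − 0.40)/SE₀ ≈ -0.7859.
p-value = P(Z ≥ z) with z = -0.7859 → 0.7840.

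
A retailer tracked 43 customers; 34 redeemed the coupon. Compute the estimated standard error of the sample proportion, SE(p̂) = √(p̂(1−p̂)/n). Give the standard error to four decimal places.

SE = 0.0620

With x = 34 successes in n = 43, p̂ = 0.79070.
p̂(1−p̂) = 0.165494.
Dividing by n and taking the root: √0.003848698 = 0.0620.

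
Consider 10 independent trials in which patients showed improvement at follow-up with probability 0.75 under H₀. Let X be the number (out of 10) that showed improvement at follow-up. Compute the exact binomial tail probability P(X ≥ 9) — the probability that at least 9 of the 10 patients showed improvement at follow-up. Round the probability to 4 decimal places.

P = 0.2440

X ~ Binomial(n=10, p=0.75).
P(X ≥ 9) = C(10,9)·0.75^9·0.25^1 + C(10,10)·0.75^10·0.25^0.
= 0.187712 + 0.056314 = 0.2440.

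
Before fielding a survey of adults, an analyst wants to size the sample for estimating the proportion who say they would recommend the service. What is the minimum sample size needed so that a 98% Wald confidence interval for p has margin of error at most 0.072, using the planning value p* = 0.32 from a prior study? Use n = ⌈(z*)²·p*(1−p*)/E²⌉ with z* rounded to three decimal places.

For 98% confidence, z* = 2.326.
p*(1−p*) = 0.32·0.68 = 0.2176.
(z*)²·p*(1−p*)/E² = 5.410276·0.2176/0.005184 = 227.098.
⌈227.098⌉ = 228.

n = 228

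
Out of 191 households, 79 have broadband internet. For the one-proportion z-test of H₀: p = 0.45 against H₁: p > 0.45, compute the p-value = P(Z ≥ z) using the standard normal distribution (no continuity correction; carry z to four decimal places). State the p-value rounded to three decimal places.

p-value = 0.844

Sample proportion p̂ = 79/191 = 0.41361.
Under H₀, SE = √(p₀(1−p₀)/n) = √(0.45·0.55/191) = √0.001295812 = 0.035997.
Test statistic (full precision, shown to 4 dp): z = (79/191 − 0.45)/SE₀ ≈ -1.0108.
p-value = P(Z ≥ z) with z = -1.0108 → 0.844.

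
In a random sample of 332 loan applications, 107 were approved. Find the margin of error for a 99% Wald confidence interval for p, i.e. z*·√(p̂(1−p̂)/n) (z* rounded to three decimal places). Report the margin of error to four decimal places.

ME = 0.0661

Sample proportion p̂ = 107/332 = 0.32229.
Standard error of p̂: √(0.218419/332) = √0.000657888 = 0.025649.
The 99% critical value is z* = 2.576.
Margin of error = z*·SE = 2.576 × 0.025649 = 0.0661.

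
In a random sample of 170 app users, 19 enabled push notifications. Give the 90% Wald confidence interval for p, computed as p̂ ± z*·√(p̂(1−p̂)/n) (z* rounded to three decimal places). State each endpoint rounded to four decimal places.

The sample proportion is 19/170 = 0.11176.
Standard error of p̂: √(0.099273/170) = √0.000583961 = 0.024165.
For 90% confidence, z* = 1.645.
Margin = 1.645·0.024165 = 0.03975.
So the interval runs from 0.0720 to 0.1515.

(0.0720, 0.1515)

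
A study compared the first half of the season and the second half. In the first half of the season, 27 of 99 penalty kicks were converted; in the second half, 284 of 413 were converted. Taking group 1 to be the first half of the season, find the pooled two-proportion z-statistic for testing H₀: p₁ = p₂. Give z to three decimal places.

z = -7.593

p̂₁ = 27/99 = 0.27273, p̂₂ = 284/413 = 0.68765.
Pooling: p̂ = 311/512 = 0.60742.
Pooled SE = √[0.2384605·0.01252232] ≈ 0.054645.
z = -0.41492/0.054645 = -7.593.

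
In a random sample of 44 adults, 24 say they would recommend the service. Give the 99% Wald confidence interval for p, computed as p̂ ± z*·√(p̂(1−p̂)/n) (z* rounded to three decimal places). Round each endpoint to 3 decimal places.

(0.352, 0.739)

p̂ = 24/44 = 0.54545.
Standard error of p̂: √(0.247934/44) = √0.005634861 = 0.075066.
z* = 2.576 at the 99% level.
Margin of error: 2.576 × 0.075066 = 0.19337.
Interval: 0.54545 ± 0.19337 → (0.352, 0.739).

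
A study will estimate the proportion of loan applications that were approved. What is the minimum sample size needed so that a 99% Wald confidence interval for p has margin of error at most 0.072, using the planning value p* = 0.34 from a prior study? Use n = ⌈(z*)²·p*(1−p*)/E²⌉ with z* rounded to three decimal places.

n = 288

z* = 2.576 at the 99% level.
p*(1−p*) = 0.34·0.66 = 0.2244.
(z*)²·p*(1−p*)/E² = 6.635776·0.2244/0.005184 = 287.243.
Rounding up, n = 288.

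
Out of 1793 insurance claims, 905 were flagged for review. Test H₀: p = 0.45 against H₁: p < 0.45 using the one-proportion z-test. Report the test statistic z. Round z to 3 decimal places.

With x = 905 successes in n = 1793, p̂ = 0.50474.
Under H₀, SE = √(p₀(1−p₀)/n) = √(0.45·0.55/1793) = √0.000138037 = 0.011749.
z = (p̂ − p₀)/SE = (0.50474 − 0.45)/0.011749 = 4.659.

z = 4.659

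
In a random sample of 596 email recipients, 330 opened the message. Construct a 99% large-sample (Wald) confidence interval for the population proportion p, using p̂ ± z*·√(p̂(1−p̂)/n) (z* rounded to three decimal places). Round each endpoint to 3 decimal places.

(0.501, 0.606)

Sample proportion p̂ = 330/596 = 0.55369.
SE = √(p̂(1−p̂)/n) = √(0.247117/596) = 0.020362.
The 99% critical value is z* = 2.576.
Margin of error: 2.576 × 0.020362 = 0.05245.
So the interval runs from 0.501 to 0.606.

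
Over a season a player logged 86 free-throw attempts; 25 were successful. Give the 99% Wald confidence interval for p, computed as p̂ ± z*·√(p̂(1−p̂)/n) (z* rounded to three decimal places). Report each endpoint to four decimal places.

(0.1646, 0.4168)

Sample proportion p̂ = 25/86 = 0.29070.
SE = √(p̂(1−p̂)/n) = √(0.206193/86) = 0.048965.
The 99% critical value is z* = 2.576.
Margin of error: 2.576 × 0.048965 = 0.12613.
CI: 0.29070 ± 0.12613 = (0.1646, 0.4168).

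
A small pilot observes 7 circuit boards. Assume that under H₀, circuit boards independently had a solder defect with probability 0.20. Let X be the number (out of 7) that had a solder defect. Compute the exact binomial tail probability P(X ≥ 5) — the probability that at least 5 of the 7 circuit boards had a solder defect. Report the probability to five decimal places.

X is binomial with n = 7 and p = 0.20.
P(X ≥ 5) = C(7,5)·0.20^5·0.80^2 + C(7,6)·0.20^6·0.80^1 + C(7,7)·0.20^7·0.80^0.
= 0.004301 + 0.000358 + 0.000013 = 0.00467.

P = 0.00467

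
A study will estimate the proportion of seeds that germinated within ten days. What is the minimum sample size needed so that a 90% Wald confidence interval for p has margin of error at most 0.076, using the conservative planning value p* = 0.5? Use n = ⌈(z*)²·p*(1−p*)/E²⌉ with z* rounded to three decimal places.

n = 118

The 90% critical value is z* = 1.645.
p*(1−p*) = 0.50·0.50 = 0.2500.
Required n before rounding: 2.706025 × 0.2500 / 0.076² = 117.124.
Rounding up, n = 118.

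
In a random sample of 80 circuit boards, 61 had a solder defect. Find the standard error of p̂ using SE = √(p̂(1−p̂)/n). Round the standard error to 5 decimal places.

Sample proportion p̂ = 61/80 = 0.76250.
p̂(1−p̂) = 0.76250·0.23750 = 0.181094.
SE = √(0.181094/80) = √0.002263675 = 0.04758.

SE = 0.04758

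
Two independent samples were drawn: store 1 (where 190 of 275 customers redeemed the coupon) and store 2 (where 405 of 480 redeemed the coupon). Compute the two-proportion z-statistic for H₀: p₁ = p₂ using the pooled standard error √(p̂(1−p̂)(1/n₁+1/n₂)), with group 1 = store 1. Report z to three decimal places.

z = -4.945

p̂₁ = 190/275 = 0.69091, p̂₂ = 405/480 = 0.84375.
Pooling: p̂ = 595/755 = 0.78808.
SE = √[p̂(1−p̂)(1/n₁+1/n₂)] = √[0.78808·0.21192·(1/275+1/480)] ≈ 0.030907.
z = (p̂₁ − p̂₂)/SE = (0.69091 − 0.84375)/0.030907 = -0.15284/0.030907 = -4.945.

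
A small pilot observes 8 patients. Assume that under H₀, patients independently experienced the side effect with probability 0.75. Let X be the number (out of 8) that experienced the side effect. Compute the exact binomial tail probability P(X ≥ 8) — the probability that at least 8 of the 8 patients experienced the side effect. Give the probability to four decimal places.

P = 0.1001

X ~ Binomial(n=8, p=0.75).
P(X ≥ 8) = C(8,8)·0.75^8·0.25^0.
= 0.100113 = 0.1001.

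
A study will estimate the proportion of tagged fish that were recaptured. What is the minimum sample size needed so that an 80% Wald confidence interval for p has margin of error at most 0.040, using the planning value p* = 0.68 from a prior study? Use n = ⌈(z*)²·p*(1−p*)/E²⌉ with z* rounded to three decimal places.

For 80% confidence, z* = 1.282.
p*(1−p*) = 0.68·0.32 = 0.2176.
(z*)²·p*(1−p*)/E² = 1.643524·0.2176/0.001600 = 223.519.
Rounding up, n = 224.

n = 224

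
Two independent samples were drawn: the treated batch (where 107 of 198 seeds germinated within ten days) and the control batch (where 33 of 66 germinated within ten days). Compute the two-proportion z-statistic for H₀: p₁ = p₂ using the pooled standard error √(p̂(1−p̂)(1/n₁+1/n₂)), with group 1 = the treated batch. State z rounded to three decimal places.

p̂₁ = 107/198 = 0.54040, p̂₂ = 33/66 = 0.50000.
Pooling: p̂ = 140/264 = 0.53030.
Pooled SE = √[0.2490817·0.02020202] ≈ 0.070936.
z = (p̂₁ − p̂₂)/SE = (0.54040 − 0.50000)/0.070936 = 0.04040/0.070936 = 0.570.

z = 0.570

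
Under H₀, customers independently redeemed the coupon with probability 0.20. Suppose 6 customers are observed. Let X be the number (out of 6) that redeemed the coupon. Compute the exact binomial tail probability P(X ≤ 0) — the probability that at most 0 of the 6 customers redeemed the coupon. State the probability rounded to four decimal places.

P = 0.2621

X is binomial with n = 6 and p = 0.20.
P(X ≤ 0) = C(6,0)·0.20^0·0.80^6.
= 0.262144 = 0.2621.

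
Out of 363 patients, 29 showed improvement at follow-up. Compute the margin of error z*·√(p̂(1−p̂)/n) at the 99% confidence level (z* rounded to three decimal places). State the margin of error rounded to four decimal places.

The sample proportion is 29/363 = 0.07989.
SE(p̂) = √(0.07989·0.92011/363) = 0.014230.
z* = 2.576 at the 99% level.
Margin of error = z*·SE = 2.576 × 0.014230 = 0.0367.

ME = 0.0367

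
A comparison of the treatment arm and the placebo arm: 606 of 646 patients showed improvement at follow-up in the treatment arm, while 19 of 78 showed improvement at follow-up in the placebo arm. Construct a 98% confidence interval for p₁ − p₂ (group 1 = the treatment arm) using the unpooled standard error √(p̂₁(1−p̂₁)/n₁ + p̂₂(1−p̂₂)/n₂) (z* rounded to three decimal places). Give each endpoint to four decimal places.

p̂₁ = 0.93808, p̂₂ = 0.24359, so the observed difference is 0.69449.
SE = √(0.000089916 + 0.002362228) = √0.002452144 = 0.049519.
z* = 2.326 at the 98% level. Margin of error = 0.11518.
CI: 0.69449 ± 0.11518 = (0.5793, 0.8097).

(0.5793, 0.8097)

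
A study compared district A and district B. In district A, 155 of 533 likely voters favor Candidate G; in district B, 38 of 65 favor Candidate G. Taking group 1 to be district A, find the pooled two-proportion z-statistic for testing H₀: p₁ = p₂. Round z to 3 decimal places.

Sample proportions: p̂₁ = 155/533 = 0.29081 and p̂₂ = 38/65 = 0.58462.
Pooling: p̂ = 193/598 = 0.32274.
Pooled SE = √[0.2185798·0.01726079] ≈ 0.061424.
z = (p̂₁ − p̂₂)/SE = (0.29081 − 0.58462)/0.061424 = -0.29381/0.061424 = -4.783.

z = -4.783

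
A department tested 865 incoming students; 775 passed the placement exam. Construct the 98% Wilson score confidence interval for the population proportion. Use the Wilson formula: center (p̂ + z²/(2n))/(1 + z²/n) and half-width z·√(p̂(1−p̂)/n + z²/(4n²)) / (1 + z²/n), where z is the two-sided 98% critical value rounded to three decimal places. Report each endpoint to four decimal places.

(0.8693, 0.9177)

p̂ = 775/865 = 0.89595; z = 2.326, so z² = 5.410276.
1 + z²/n = 1.006255.
Center = (0.89595 + 0.003127)/1.006255 = 0.89349.
Radicand: p̂(1−p̂)/n + z²/(4n²) = 0.000107770 + 0.000001808 = 0.000109578.
Half-width = 2.326·√0.000109578/1.006255 = 0.02420.
CI: 0.89349 ± 0.02420 = (0.8693, 0.9177).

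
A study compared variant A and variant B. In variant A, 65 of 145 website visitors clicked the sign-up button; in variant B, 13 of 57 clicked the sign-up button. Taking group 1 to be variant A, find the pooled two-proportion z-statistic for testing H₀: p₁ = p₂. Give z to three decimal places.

p̂₁ = 65/145 = 0.44828, p̂₂ = 13/57 = 0.22807.
Pooled p̂ = (65+13)/(145+57) = 78/202 = 0.38614.
SE = √[p̂(1−p̂)(1/n₁+1/n₂)] = √[0.38614·0.61386·(1/145+1/57)] ≈ 0.076113.
z = (p̂₁ − p̂₂)/SE = (0.44828 − 0.22807)/0.076113 = 0.22021/0.076113 = 2.893.

z = 2.893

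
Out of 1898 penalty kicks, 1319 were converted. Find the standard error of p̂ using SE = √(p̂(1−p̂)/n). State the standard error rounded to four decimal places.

Sample proportion p̂ = 1319/1898 = 0.69494.
p̂(1−p̂) = 0.69494·0.30506 = 0.211998.
SE = √(0.211998/1898) = 0.0106.

SE = 0.0106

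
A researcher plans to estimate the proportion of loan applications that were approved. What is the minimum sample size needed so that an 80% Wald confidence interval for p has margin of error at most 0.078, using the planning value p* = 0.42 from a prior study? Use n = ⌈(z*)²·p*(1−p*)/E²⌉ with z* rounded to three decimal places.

n = 66

z* = 1.282 at the 80% level.
p*(1−p*) = 0.42·0.58 = 0.2436.
(z*)²·p*(1−p*)/E² = 1.643524·0.2436/0.006084 = 65.806.
⌈65.806⌉ = 66.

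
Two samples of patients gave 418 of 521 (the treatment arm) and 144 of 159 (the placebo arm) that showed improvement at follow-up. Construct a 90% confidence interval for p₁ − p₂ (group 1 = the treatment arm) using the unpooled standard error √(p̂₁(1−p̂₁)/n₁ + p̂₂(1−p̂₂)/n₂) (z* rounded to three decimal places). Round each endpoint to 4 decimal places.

p̂₁ = 0.80230, p̂₂ = 0.90566, so the observed difference is -0.10336.
SE = √(0.000304439 + 0.000537356) = √0.000841795 = 0.029014.
z* = 1.645 at the 90% level. Margin = 1.645·0.029014 = 0.04773.
Interval: -0.10336 ± 0.04773 → (-0.1511, -0.0556).

(-0.1511, -0.0556)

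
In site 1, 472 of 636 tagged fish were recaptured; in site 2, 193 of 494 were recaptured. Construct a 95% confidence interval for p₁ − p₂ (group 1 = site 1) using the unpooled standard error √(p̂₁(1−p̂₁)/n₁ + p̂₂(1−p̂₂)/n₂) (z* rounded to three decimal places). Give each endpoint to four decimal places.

(0.2966, 0.4063)

p̂₁ = 472/636 = 0.74214, p̂₂ = 193/494 = 0.39069; p̂₁ − p̂₂ = 0.35145.
SE = √(0.000300895 + 0.000481885) = √0.000782780 = 0.027978.
For 95% confidence, z* = 1.960. Margin of error = 0.05484.
CI: 0.35145 ± 0.05484 = (0.2966, 0.4063).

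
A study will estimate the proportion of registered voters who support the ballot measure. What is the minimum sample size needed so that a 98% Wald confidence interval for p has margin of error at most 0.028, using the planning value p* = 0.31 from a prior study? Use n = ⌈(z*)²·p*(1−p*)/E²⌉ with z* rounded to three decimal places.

The 98% critical value is z* = 2.326.
p*(1−p*) = 0.31·0.69 = 0.2139.
(z*)²·p*(1−p*)/E² = 5.410276·0.2139/0.000784 = 1476.094.
⌈1476.094⌉ = 1477.

n = 1477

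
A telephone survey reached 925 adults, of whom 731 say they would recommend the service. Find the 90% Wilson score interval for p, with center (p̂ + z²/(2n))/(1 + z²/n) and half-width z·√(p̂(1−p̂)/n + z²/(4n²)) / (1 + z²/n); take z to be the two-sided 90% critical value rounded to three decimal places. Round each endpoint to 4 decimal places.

Here p̂ = 731/925 = 0.79027 and z = 1.645 (z² = 2.706025).
Denominator 1 + z²/n = 1 + 2.706025/925 = 1.002925.
Center = (0.79027 + 0.001463)/1.002925 = 0.78942.
Radicand: p̂(1−p̂)/n + z²/(4n²) = 0.000179182 + 0.000000791 = 0.000179973.
Half-width = z·√(radicand)/denom = 1.645·0.013415/1.002925 = 0.02200.
Interval: 0.78942 ± 0.02200 → (0.7674, 0.8114).

(0.7674, 0.8114)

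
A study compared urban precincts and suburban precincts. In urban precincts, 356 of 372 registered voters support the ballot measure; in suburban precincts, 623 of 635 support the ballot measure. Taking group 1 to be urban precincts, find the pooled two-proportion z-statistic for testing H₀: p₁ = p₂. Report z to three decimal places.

Sample proportions: p̂₁ = 356/372 = 0.95699 and p̂₂ = 623/635 = 0.98110.
Pooling: p̂ = 979/1007 = 0.97219.
SE = √[p̂(1−p̂)(1/n₁+1/n₂)] = √[0.97219·0.02781·(1/372+1/635)] ≈ 0.010735.
z = (p̂₁ − p̂₂)/SE = (0.95699 − 0.98110)/0.010735 = -0.02411/0.010735 = -2.246.

z = -2.246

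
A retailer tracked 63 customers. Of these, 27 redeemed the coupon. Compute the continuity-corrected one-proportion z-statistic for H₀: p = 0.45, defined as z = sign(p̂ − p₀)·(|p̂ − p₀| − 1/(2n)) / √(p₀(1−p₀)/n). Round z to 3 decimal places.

p̂ = 27/63 = 0.42857. p̂ − p₀ = -0.021429.
Continuity correction 1/(2n) = 1/126 = 0.007937.
Corrected numerator: |-0.021429| − 0.007937 = 0.013492.
SE₀ = √(0.45·0.55/63) = 0.062678.
z = −0.013492/0.062678 = -0.215.

z = -0.215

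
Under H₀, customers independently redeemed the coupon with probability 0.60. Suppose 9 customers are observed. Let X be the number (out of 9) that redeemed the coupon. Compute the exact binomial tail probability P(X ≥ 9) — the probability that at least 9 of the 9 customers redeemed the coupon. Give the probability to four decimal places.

X is binomial with n = 9 and p = 0.60.
P(X ≥ 9) = C(9,9)·0.60^9·0.40^0.
= 0.010078 = 0.0101.

P = 0.0101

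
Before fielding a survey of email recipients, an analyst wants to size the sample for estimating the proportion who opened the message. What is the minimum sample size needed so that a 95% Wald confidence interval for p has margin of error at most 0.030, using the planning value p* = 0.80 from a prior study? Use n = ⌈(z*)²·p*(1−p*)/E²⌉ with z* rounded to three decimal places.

z* = 1.960 at the 95% level.
p*(1−p*) = 0.1600.
Required n before rounding: 3.841600 × 0.1600 / 0.030² = 682.951.
⌈682.951⌉ = 683.

n = 683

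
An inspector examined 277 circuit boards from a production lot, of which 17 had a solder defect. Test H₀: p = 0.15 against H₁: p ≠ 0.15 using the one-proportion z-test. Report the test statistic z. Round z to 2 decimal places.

z = -4.13

With x = 17 successes in n = 277, p̂ = 0.06137.
SE₀ = √(0.15·0.85/277) = 0.021454.
z = (0.06137 − 0.15)/0.021454 = -0.08863/0.021454 = -4.13.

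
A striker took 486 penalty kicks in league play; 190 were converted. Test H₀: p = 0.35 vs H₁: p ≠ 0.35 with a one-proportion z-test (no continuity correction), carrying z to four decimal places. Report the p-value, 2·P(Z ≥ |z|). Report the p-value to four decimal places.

p-value = 0.0584

With x = 190 successes in n = 486, p̂ = 0.39095.
Null standard error: √(0.35·0.65/486) = √0.000468107 = 0.021636.
z = (p̂ − p₀)/SE = (190/486 − 0.35)/0.021636 ≈ 1.8925.
From the standard normal, 2·P(Z ≥ |z|) = 0.0584.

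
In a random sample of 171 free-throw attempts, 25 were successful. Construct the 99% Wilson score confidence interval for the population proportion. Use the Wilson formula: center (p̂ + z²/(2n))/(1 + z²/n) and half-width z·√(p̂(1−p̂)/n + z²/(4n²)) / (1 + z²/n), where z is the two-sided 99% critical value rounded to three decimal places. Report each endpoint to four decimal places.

(0.0899, 0.2290)

Here p̂ = 25/171 = 0.14620 and z = 2.576 (z² = 6.635776).
Denominator 1 + z²/n = 1 + 6.635776/171 = 1.038806.
Center = (0.14620 + 0.019403)/1.038806 = 0.15942.
Radicand: p̂(1−p̂)/n + z²/(4n²) = 0.000729969 + 0.000056733 = 0.000786702.
Half-width = 2.576·√0.000786702/1.038806 = 0.06955.
So the interval runs from 0.0899 to 0.2290.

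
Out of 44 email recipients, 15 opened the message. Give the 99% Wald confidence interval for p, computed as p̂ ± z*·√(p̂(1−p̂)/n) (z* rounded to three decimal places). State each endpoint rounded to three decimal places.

The sample proportion is 15/44 = 0.34091.
Standard error of p̂: √(0.224690/44) = √0.005106593 = 0.071460.
The 99% critical value is z* = 2.576.
Margin of error: 2.576 × 0.071460 = 0.18408.
So the interval runs from 0.157 to 0.525.

(0.157, 0.525)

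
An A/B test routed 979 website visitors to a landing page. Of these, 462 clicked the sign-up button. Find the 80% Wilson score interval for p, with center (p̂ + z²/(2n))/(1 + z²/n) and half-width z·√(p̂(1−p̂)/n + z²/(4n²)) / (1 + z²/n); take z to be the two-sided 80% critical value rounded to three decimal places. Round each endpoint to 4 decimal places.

p̂ = 462/979 = 0.47191; z = 1.282, so z² = 1.643524.
Denominator 1 + z²/n = 1 + 1.643524/979 = 1.001679.
Adjusted center: (0.47191 + z²/(2n))/1.001679 = 0.47196.
Radicand: p̂(1−p̂)/n + z²/(4n²) = 0.000254557 + 0.000000429 = 0.000254986.
Half-width = z·√(radicand)/denom = 1.282·0.015968/1.001679 = 0.02044.
So the interval runs from 0.4515 to 0.4924.

(0.4515, 0.4924)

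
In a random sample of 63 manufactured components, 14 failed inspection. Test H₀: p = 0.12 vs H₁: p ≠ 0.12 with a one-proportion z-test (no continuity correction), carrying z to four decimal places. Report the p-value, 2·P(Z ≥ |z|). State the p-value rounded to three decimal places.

p̂ = 14/63 = 0.22222.
Null standard error: √(0.12·0.88/63) = √0.001676190 = 0.040941.
z = (p̂ − p₀)/SE = (14/63 − 0.12)/0.040941 ≈ 2.4968.
From the standard normal, 2·P(Z ≥ |z|) = 0.013.

p-value = 0.013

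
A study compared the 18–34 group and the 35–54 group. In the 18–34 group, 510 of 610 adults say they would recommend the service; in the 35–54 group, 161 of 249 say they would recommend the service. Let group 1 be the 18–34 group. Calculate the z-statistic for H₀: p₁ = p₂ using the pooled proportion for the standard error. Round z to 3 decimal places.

z = 6.094

Sample proportions: p̂₁ = 510/610 = 0.83607 and p̂₂ = 161/249 = 0.64659.
Pooling: p̂ = 671/859 = 0.78114.
Pooled SE = √[0.1709598·0.00565541] ≈ 0.031094.
z = (p̂₁ − p̂₂)/SE = (0.83607 − 0.64659)/0.031094 = 0.18948/0.031094 = 6.094.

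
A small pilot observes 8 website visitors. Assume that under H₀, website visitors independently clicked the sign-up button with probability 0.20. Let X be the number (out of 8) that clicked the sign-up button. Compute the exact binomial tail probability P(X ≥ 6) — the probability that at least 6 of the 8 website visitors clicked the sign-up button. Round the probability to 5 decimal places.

X is binomial with n = 8 and p = 0.20.
P(X ≥ 6) = C(8,6)·0.20^6·0.80^2 + C(8,7)·0.20^7·0.80^1 + C(8,8)·0.20^8·0.80^0.
= 0.001147 + 0.000082 + 0.000003 = 0.00123.

P = 0.00123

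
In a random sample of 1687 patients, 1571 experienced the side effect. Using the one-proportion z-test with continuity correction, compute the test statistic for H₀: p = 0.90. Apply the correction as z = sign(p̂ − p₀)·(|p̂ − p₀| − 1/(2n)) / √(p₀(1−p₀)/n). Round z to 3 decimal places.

z = 4.236

The sample proportion is 1571/1687 = 0.93124. p̂ − p₀ = 0.031239.
1/(2n) = 0.000296.
Corrected numerator: |0.031239| − 0.000296 = 0.030943.
Under H₀, SE = √(p₀(1−p₀)/n) = √(0.90·0.10/1687) = √0.000053349 = 0.007304.
z = +0.030943/0.007304 = 4.236.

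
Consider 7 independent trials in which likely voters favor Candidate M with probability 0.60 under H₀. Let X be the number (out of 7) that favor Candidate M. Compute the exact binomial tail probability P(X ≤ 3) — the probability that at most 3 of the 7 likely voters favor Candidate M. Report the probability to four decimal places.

X is binomial with n = 7 and p = 0.60.
P(X ≤ 3) = C(7,0)·0.60^0·0.40^7 + C(7,1)·0.60^1·0.40^6 + C(7,2)·0.60^2·0.40^5 + C(7,3)·0.60^3·0.40^4.
= 0.001638 + 0.017203 + 0.077414 + 0.193536 = 0.2898.

P = 0.2898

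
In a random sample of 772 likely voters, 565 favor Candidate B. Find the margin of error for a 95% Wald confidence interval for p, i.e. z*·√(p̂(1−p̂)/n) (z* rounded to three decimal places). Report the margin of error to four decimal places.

p̂ = 565/772 = 0.73187.
SE(p̂) = √(0.73187·0.26813/772) = 0.015943.
The 95% critical value is z* = 1.960.
So ME = 0.0312.

ME = 0.0312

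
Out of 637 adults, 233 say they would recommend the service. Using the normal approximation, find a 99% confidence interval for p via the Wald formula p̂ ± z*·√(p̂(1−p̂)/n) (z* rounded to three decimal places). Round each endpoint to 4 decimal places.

p̂ = 233/637 = 0.36578.
Standard error of p̂: √(0.231984/637) = √0.000364182 = 0.019084.
z* = 2.576 at the 99% level.
Margin of error: 2.576 × 0.019084 = 0.04916.
So the interval runs from 0.3166 to 0.4149.

(0.3166, 0.4149)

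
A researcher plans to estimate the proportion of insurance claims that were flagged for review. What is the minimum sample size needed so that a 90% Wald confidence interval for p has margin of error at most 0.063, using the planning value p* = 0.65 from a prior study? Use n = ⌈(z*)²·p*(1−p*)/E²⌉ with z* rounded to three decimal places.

n = 156

z* = 1.645 at the 90% level.
p*(1−p*) = 0.2275.
Required n before rounding: 2.706025 × 0.2275 / 0.063² = 155.107.
⌈155.107⌉ = 156.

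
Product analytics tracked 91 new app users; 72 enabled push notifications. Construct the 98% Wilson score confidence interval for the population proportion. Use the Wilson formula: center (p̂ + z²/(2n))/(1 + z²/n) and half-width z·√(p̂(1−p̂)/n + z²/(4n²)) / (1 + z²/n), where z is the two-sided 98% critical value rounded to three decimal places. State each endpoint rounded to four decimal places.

(0.6772, 0.8725)

Here p̂ = 72/91 = 0.79121 and z = 2.326 (z² = 5.410276).
Denominator 1 + z²/n = 1 + 5.410276/91 = 1.059454.
Adjusted center: (0.79121 + z²/(2n))/1.059454 = 0.77487.
Radicand: p̂(1−p̂)/n + z²/(4n²) = 0.001815356 + 0.000163334 = 0.001978690.
Half-width = z·√(radicand)/denom = 2.326·0.044482/1.059454 = 0.09766.
Interval: 0.77487 ± 0.09766 → (0.6772, 0.8725).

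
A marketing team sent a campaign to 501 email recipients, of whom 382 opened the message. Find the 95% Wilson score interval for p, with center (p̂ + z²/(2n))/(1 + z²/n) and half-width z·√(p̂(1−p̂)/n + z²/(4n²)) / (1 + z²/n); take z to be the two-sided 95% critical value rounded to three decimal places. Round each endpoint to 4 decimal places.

(0.7233, 0.7977)

p̂ = 382/501 = 0.76248; z = 1.960, so z² = 3.841600.
Denominator 1 + z²/n = 1 + 3.841600/501 = 1.007668.
Adjusted center: (0.76248 + z²/(2n))/1.007668 = 0.76048.
Radicand: p̂(1−p̂)/n + z²/(4n²) = 0.000361491 + 0.000003826 = 0.000365317.
Half-width = 1.960·√0.000365317/1.007668 = 0.03718.
So the interval runs from 0.7233 to 0.7977.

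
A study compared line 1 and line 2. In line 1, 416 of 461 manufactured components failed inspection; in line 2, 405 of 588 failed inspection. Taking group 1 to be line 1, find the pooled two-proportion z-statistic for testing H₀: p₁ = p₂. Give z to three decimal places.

p̂₁ = 416/461 = 0.90239, p̂₂ = 405/588 = 0.68878.
Pooled p̂ = (416+405)/(461+588) = 821/1049 = 0.78265.
Pooled SE = √[0.1701089·0.00386988] ≈ 0.025657.
z = (p̂₁ − p̂₂)/SE = (0.90239 − 0.68878)/0.025657 = 0.21361/0.025657 = 8.326.

z = 8.326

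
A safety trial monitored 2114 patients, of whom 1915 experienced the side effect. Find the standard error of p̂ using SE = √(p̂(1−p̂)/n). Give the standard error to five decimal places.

The sample proportion is 1915/2114 = 0.90587.
p̂(1−p̂) = 0.90587·0.09413 = 0.085270.
Dividing by n and taking the root: √0.000040336 = 0.00635.

SE = 0.00635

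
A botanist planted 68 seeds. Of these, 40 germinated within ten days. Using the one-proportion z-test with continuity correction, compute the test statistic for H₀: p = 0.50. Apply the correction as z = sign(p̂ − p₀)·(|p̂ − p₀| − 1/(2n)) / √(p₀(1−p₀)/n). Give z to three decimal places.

Sample proportion p̂ = 40/68 = 0.58824. p̂ − p₀ = 0.088235.
1/(2n) = 0.007353.
Corrected numerator: |0.088235| − 0.007353 = 0.080882.
Under H₀, SE = √(p₀(1−p₀)/n) = √(0.50·0.50/68) = √0.003676471 = 0.060634.
z = +0.080882/0.060634 = 1.334.

z = 1.334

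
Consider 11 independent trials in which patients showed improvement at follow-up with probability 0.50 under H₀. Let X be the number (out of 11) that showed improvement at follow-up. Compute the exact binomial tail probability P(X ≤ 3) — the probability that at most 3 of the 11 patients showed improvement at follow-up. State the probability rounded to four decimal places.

X is binomial with n = 11 and p = 0.50.
P(X ≤ 3) = C(11,0)·0.50^0·0.50^11 + C(11,1)·0.50^1·0.50^10 + C(11,2)·0.50^2·0.50^9 + C(11,3)·0.50^3·0.50^8.
= 0.000488 + 0.005371 + 0.026855 + 0.080566 = 0.1133.

P = 0.1133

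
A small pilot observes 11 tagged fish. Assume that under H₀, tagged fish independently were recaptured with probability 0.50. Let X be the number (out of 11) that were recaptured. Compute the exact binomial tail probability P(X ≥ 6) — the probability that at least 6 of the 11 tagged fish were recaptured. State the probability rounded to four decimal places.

X ~ Binomial(n=11, p=0.50).
P(X ≥ 6) = Σ_{j=6}^{11} C(11,j)·0.50^j·0.50^{11−j}.
= 0.225586 + 0.161133 + 0.080566 + 0.026855 + 0.005371 + 0.000488 = 0.5000.

P = 0.5000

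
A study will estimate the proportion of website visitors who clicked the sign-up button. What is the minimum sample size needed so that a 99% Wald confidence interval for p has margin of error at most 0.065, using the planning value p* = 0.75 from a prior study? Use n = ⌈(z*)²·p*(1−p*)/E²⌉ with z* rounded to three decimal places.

z* = 2.576 at the 99% level.
p*(1−p*) = 0.75·0.25 = 0.1875.
(z*)²·p*(1−p*)/E² = 6.635776·0.1875/0.004225 = 294.487.
⌈294.487⌉ = 295.

n = 295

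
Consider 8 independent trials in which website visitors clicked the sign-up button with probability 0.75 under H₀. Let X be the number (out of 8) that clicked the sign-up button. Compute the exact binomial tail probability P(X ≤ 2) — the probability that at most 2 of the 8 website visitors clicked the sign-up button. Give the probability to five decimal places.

P = 0.00423

X ~ Binomial(n=8, p=0.75).
P(X ≤ 2) = C(8,0)·0.75^0·0.25^8 + C(8,1)·0.75^1·0.25^7 + C(8,2)·0.75^2·0.25^6.
= 0.000015 + 0.000366 + 0.003845 = 0.00423.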